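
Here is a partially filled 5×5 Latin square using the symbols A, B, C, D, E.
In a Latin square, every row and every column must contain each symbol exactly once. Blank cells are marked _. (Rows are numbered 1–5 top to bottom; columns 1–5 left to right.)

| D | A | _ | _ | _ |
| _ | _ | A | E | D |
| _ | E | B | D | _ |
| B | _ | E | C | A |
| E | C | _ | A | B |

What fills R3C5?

Row 3 already has {B, D, E} and column 5 already has {A, B, D}, so row 3, column 5 must be C.

C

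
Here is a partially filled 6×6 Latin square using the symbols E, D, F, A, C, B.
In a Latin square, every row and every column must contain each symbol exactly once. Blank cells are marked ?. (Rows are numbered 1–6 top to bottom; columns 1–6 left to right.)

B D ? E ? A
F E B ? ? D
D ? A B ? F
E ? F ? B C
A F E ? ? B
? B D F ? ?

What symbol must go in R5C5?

D

Row 1, column 3: row 1 has {E, D, A, B} and column 3 has {E, D, F, A, B}, leaving only C.
Row 1, column 5: row 1 has {E, D, A, C, B} and column 5 has {B}, leaving only F.
Row 3, column 2: row 3 has {D, F, A, B} and column 2 has {E, D, F, B}, leaving only C.
Row 3, column 5: row 3 has {D, F, A, C, B} and column 5 has {F, B}, leaving only E.
Row 4, column 2: row 4 has {E, F, C, B} and column 2 has {E, D, F, C, B}, leaving only A.
Row 4, column 4: row 4 has {E, F, A, C, B} and column 4 has {E, F, B}, leaving only D.
Row 5, column 4: row 5 has {E, F, A, B} and column 4 has {E, D, F, B}, leaving only C.
Row 5 already has {E, F, A, C, B} and column 5 already has {E, F, B}, so row 5, column 5 must be D.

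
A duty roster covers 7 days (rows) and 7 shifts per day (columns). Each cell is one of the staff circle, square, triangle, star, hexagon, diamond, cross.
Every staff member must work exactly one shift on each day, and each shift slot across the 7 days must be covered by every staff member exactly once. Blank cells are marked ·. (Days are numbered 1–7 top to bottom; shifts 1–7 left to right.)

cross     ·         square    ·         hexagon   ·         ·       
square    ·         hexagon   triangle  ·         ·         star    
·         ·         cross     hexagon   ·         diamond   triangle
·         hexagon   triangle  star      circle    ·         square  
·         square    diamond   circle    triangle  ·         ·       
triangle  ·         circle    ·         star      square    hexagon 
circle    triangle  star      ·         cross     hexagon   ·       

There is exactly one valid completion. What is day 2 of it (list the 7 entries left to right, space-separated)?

Day 2, shift 5: day 2 has {square, triangle, star, hexagon} and shift 5 has {circle, triangle, star, hexagon, cross}, leaving only diamond.
Day 1, shift 4: day 1 has {square, hexagon, cross} and shift 4 has {circle, triangle, star, hexagon}, leaving only diamond.
Day 1, shift 7: day 1 has {square, hexagon, diamond, cross} and shift 7 has {square, triangle, star, hexagon}, leaving only circle.
Day 1, shift 2: day 1 has {circle, square, hexagon, diamond, cross} and shift 2 has {square, triangle, hexagon}, leaving only star.
Day 1, shift 6: day 1 has {circle, square, star, hexagon, diamond, cross} and shift 6 has {square, hexagon, diamond}, leaving only triangle.
Day 3, shift 1: day 3 has {triangle, hexagon, diamond, cross} and shift 1 has {circle, square, triangle, cross}, leaving only star.
Day 3, shift 2: day 3 has {triangle, star, hexagon, diamond, cross} and shift 2 has {square, triangle, star, hexagon}, leaving only circle.
Day 2, shift 2: day 2 has {square, triangle, star, hexagon, diamond} and shift 2 has {circle, square, triangle, star, hexagon}, leaving only cross.
Day 2, shift 6: day 2 has {square, triangle, star, hexagon, diamond, cross} and shift 6 has {square, triangle, hexagon, diamond}, leaving only circle.
So day 2 reads: square cross hexagon triangle diamond circle star.

square cross hexagon triangle diamond circle star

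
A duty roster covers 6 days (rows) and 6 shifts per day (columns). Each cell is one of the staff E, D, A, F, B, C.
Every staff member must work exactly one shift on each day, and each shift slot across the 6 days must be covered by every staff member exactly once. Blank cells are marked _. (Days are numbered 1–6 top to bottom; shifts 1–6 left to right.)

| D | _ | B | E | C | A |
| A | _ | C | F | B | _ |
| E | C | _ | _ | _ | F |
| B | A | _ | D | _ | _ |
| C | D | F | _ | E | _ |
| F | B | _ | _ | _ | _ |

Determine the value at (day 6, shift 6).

E

Day 1, shift 2: day 1 has {E, D, A, B, C} and shift 2 has {D, A, B, C}, leaving only F.
Day 2, shift 2: day 2 has {A, F, B, C} and shift 2 has {D, A, F, B, C}, leaving only E.
Day 2, shift 6: day 2 has {E, A, F, B, C} and shift 6 has {A, F}, leaving only D.
Day 4, shift 3: day 4 has {D, A, B} and shift 3 has {F, B, C}, leaving only E.
Day 4, shift 5: day 4 has {E, D, A, B} and shift 5 has {E, B, C}, leaving only F.
Day 4, shift 6: day 4 has {E, D, A, F, B} and shift 6 has {D, A, F}, leaving only C.
Day 6 already has {F, B} and shift 6 already has {D, A, F, C}, so day 6, shift 6 must be E.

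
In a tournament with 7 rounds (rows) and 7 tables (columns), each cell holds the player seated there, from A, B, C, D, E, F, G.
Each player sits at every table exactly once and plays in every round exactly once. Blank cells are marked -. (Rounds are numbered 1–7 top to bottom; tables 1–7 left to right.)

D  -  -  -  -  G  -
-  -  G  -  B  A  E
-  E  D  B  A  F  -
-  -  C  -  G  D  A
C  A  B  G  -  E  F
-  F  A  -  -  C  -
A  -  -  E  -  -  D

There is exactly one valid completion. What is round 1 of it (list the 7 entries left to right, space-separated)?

D C E A F G B

Round 2, table 1: round 2 has {A, B, E, G} and table 1 has {A, C, D}, leaving only F.
Round 3, table 1: round 3 has {A, B, D, E, F} and table 1 has {A, C, D, F}, leaving only G.
Round 3, table 7: round 3 has {A, B, D, E, F, G} and table 7 has {A, D, E, F}, leaving only C.
Round 1, table 7: round 1 has {D, G} and table 7 has {A, C, D, E, F}, leaving only B.
Round 1, table 2: round 1 has {B, D, G} and table 2 has {A, E, F}, leaving only C.
Round 2, table 2: round 2 has {A, B, E, F, G} and table 2 has {A, C, E, F}, leaving only D.
Round 2, table 4: round 2 has {A, B, D, E, F, G} and table 4 has {B, E, G}, leaving only C.
Round 4, table 2: round 4 has {A, C, D, G} and table 2 has {A, C, D, E, F}, leaving only B.
Round 4, table 1: round 4 has {A, B, C, D, G} and table 1 has {A, C, D, F, G}, leaving only E.
Round 4, table 4: round 4 has {A, B, C, D, E, G} and table 4 has {B, C, E, G}, leaving only F.
Round 1, table 4: round 1 has {B, C, D, G} and table 4 has {B, C, E, F, G}, leaving only A.
Round 5, table 5: round 5 has {A, B, C, E, F, G} and table 5 has {A, B, G}, leaving only D.
Round 6, table 1: round 6 has {A, C, F} and table 1 has {A, C, D, E, F, G}, leaving only B.
Round 6, table 4: round 6 has {A, B, C, F} and table 4 has {A, B, C, E, F, G}, leaving only D.
Round 6, table 5: round 6 has {A, B, C, D, F} and table 5 has {A, B, D, G}, leaving only E.
Round 1, table 5: round 1 has {A, B, C, D, G} and table 5 has {A, B, D, E, G}, leaving only F.
Round 1, table 3: round 1 has {A, B, C, D, F, G} and table 3 has {A, B, C, D, G}, leaving only E.
So round 1 reads: D C E A F G B.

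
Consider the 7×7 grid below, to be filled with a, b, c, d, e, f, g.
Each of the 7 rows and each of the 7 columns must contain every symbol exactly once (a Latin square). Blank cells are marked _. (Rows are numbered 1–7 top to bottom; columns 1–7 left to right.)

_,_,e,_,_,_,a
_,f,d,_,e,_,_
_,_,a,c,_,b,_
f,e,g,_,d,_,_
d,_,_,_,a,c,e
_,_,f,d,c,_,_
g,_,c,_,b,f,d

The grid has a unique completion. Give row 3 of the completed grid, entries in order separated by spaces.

e d a c g b f

Row 3, column 1: row 3 has {a, b, c} and column 1 has {d, f, g}, leaving only e.
Row 4, column 6: row 4 has {d, e, f, g} and column 6 has {b, c, f}, leaving only a.
Row 2, column 6: row 2 has {d, e, f} and column 6 has {a, b, c, f}, leaving only g.
Row 1, column 6: row 1 has {a, e} and column 6 has {a, b, c, f, g}, leaving only d.
Row 4, column 4: row 4 has {a, d, e, f, g} and column 4 has {c, d}, leaving only b.
Row 2, column 4: row 2 has {d, e, f, g} and column 4 has {b, c, d}, leaving only a.
Row 4, column 7: row 4 has {a, b, d, e, f, g} and column 7 has {a, d, e}, leaving only c.
Row 2, column 7: row 2 has {a, d, e, f, g} and column 7 has {a, c, d, e}, leaving only b.
Row 2, column 1: row 2 has {a, b, d, e, f, g} and column 1 has {d, e, f, g}, leaving only c.
Row 1, column 1: row 1 has {a, d, e} and column 1 has {c, d, e, f, g}, leaving only b.
Row 5, column 3: row 5 has {a, c, d, e} and column 3 has {a, c, d, e, f, g}, leaving only b.
Row 5, column 2: row 5 has {a, b, c, d, e} and column 2 has {e, f}, leaving only g.
Row 3, column 2: row 3 has {a, b, c, e} and column 2 has {e, f, g}, leaving only d.
Row 1, column 2: row 1 has {a, b, d, e} and column 2 has {d, e, f, g}, leaving only c.
Row 5, column 4: row 5 has {a, b, c, d, e, g} and column 4 has {a, b, c, d}, leaving only f.
Row 1, column 4: row 1 has {a, b, c, d, e} and column 4 has {a, b, c, d, f}, leaving only g.
Row 1, column 5: row 1 has {a, b, c, d, e, g} and column 5 has {a, b, c, d, e}, leaving only f.
Row 3, column 5: row 3 has {a, b, c, d, e} and column 5 has {a, b, c, d, e, f}, leaving only g.
Row 3, column 7: row 3 has {a, b, c, d, e, g} and column 7 has {a, b, c, d, e}, leaving only f.
So row 3 reads: e d a c g b f.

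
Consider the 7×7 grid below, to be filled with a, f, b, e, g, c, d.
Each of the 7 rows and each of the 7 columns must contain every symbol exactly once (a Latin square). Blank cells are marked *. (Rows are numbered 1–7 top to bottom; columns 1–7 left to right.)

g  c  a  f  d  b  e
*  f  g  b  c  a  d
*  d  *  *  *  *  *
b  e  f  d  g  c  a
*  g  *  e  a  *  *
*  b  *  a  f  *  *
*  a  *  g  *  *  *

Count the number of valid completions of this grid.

11

Row 2, column 1: eliminating its row and column leaves {e}.
Row 3, column 1: eliminating its row and column leaves {a, f, e, c}.
Row 3, column 3: eliminating its row and column leaves {b, e, c}.
Row 3, column 4: eliminating its row and column leaves {c}.
Row 3, column 5: eliminating its row and column leaves {b, e}.
Row 3, column 6: eliminating its row and column leaves {f, e, g}.
Row 3, column 7: eliminating its row and column leaves {f, b, g, c}.
Row 5, column 1: eliminating its row and column leaves {f, c, d}.
Row 5, column 3: eliminating its row and column leaves {b, c, d}.
Row 5, column 6: eliminating its row and column leaves {f, d}.
Row 5, column 7: eliminating its row and column leaves {f, b, c}.
Row 6, column 1: eliminating its row and column leaves {e, c, d}.
Row 6, column 3: eliminating its row and column leaves {e, c, d}.
Row 6, column 6: eliminating its row and column leaves {e, g, d}.
Row 6, column 7: eliminating its row and column leaves {g, c}.
Row 7, column 1: eliminating its row and column leaves {f, e, c, d}.
Row 7, column 3: eliminating its row and column leaves {b, e, c, d}.
Row 7, column 5: eliminating its row and column leaves {b, e}.
Row 7, column 6: eliminating its row and column leaves {f, e, d}.
Row 7, column 7: eliminating its row and column leaves {f, b, c}.
Enumerating the assignments across these blanks that avoid any row or column repeat gives 11 completions.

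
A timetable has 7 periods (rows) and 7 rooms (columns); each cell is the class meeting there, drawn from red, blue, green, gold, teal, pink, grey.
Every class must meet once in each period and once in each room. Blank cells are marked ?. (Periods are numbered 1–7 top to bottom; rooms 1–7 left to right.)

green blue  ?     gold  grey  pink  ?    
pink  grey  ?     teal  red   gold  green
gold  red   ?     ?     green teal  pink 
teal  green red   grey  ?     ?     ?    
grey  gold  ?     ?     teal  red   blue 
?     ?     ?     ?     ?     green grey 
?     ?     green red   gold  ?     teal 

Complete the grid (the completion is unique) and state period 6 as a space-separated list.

Period 1, room 3: period 1 has {blue, green, gold, pink, grey} and room 3 has {red, green}, leaving only teal.
Period 1, room 7: period 1 has {blue, green, gold, teal, pink, grey} and room 7 has {blue, green, teal, pink, grey}, leaving only red.
Period 2, room 3: period 2 has {red, green, gold, teal, pink, grey} and room 3 has {red, green, teal}, leaving only blue.
Period 3, room 3: period 3 has {red, green, gold, teal, pink} and room 3 has {red, blue, green, teal}, leaving only grey.
Period 3, room 4: period 3 has {red, green, gold, teal, pink, grey} and room 4 has {red, gold, teal, grey}, leaving only blue.
Period 6, room 4: period 6 has {green, grey} and room 4 has {red, blue, gold, teal, grey}, leaving only pink.
Period 6, room 2: period 6 has {green, pink, grey} and room 2 has {red, blue, green, gold, grey}, leaving only teal.
Period 6, room 3: period 6 has {green, teal, pink, grey} and room 3 has {red, blue, green, teal, grey}, leaving only gold.
Period 6, room 5: period 6 has {green, gold, teal, pink, grey} and room 5 has {red, green, gold, teal, grey}, leaving only blue.
Period 6, room 1: period 6 has {blue, green, gold, teal, pink, grey} and room 1 has {green, gold, teal, pink, grey}, leaving only red.
So period 6 reads: red teal gold pink blue green grey.

red teal gold pink blue green grey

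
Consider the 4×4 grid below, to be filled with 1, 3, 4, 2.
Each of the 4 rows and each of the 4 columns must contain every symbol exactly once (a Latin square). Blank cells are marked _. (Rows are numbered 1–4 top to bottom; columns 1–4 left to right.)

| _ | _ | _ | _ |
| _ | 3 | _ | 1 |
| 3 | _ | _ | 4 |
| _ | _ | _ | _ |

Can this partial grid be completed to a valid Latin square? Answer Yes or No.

Yes

No row or column among the givens repeats a symbol, and propagating forced cells runs into no contradiction.
One valid completion exists (for instance, 2 1 4 3 / 4 3 2 1 / 3 2 1 4 / 1 4 3 2).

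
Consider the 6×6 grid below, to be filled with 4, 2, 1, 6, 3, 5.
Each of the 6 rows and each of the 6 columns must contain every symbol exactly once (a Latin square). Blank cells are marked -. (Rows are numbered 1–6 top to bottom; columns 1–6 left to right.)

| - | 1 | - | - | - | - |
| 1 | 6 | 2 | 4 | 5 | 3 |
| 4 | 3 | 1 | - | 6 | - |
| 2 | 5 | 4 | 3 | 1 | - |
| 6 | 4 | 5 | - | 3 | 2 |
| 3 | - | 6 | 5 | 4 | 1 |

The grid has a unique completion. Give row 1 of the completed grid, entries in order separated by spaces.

5 1 3 6 2 4

Row 1, column 1: row 1 has {1} and column 1 has {4, 2, 1, 6, 3}, leaving only 5.
Row 1, column 3: row 1 has {1, 5} and column 3 has {4, 2, 1, 6, 5}, leaving only 3.
Row 1, column 5: row 1 has {1, 3, 5} and column 5 has {4, 1, 6, 3, 5}, leaving only 2.
Row 1, column 4: row 1 has {2, 1, 3, 5} and column 4 has {4, 3, 5}, leaving only 6.
Row 1, column 6: row 1 has {2, 1, 6, 3, 5} and column 6 has {2, 1, 3}, leaving only 4.
So row 1 reads: 5 1 3 6 2 4.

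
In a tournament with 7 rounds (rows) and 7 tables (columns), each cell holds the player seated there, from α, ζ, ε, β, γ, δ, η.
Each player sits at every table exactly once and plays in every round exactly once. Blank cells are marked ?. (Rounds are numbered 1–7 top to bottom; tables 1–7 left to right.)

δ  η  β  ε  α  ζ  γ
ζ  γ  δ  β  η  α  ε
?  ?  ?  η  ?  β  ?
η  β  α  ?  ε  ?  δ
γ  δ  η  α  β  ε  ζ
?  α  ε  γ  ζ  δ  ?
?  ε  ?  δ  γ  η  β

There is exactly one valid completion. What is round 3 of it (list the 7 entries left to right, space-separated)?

ε ζ γ η δ β α

Round 3, table 2: round 3 has {β, η} and table 2 has {α, ε, β, γ, δ, η}, leaving only ζ.
Round 3, table 3: round 3 has {ζ, β, η} and table 3 has {α, ε, β, δ, η}, leaving only γ.
Round 3, table 5: round 3 has {ζ, β, γ, η} and table 5 has {α, ζ, ε, β, γ, η}, leaving only δ.
Round 3, table 7: round 3 has {ζ, β, γ, δ, η} and table 7 has {ζ, ε, β, γ, δ}, leaving only α.
Round 3, table 1: round 3 has {α, ζ, β, γ, δ, η} and table 1 has {ζ, γ, δ, η}, leaving only ε.
So round 3 reads: ε ζ γ η δ β α.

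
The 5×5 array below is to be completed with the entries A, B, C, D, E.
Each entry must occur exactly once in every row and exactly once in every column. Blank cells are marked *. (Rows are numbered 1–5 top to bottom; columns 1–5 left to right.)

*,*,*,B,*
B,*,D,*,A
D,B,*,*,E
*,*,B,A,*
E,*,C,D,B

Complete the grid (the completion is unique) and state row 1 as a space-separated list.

A D E B C

Row 3, column 3: row 3 has {B, D, E} and column 3 has {B, C, D}, leaving only A.
Row 1, column 3: row 1 has {B} and column 3 has {A, B, C, D}, leaving only E.
Row 3, column 4: row 3 has {A, B, D, E} and column 4 has {A, B, D}, leaving only C.
Row 2, column 4: row 2 has {A, B, D} and column 4 has {A, B, C, D}, leaving only E.
Row 2, column 2: row 2 has {A, B, D, E} and column 2 has {B}, leaving only C.
Row 4, column 1: row 4 has {A, B} and column 1 has {B, D, E}, leaving only C.
Row 1, column 1: row 1 has {B, E} and column 1 has {B, C, D, E}, leaving only A.
Row 1, column 2: row 1 has {A, B, E} and column 2 has {B, C}, leaving only D.
Row 1, column 5: row 1 has {A, B, D, E} and column 5 has {A, B, E}, leaving only C.
So row 1 reads: A D E B C.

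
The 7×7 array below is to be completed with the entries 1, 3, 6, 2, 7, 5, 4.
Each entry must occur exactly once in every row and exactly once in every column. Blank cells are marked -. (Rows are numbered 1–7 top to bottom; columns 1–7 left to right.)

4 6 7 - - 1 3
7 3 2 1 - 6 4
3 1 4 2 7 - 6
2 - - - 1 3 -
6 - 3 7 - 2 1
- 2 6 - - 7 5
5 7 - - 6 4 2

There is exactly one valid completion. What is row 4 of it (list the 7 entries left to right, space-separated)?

2 4 5 6 1 3 7

Row 4, column 3: row 4 has {1, 3, 2} and column 3 has {3, 6, 2, 7, 4}, leaving only 5.
Row 4, column 2: row 4 has {1, 3, 2, 5} and column 2 has {1, 3, 6, 2, 7}, leaving only 4.
Row 4, column 4: row 4 has {1, 3, 2, 5, 4} and column 4 has {1, 2, 7}, leaving only 6.
Row 4, column 7: row 4 has {1, 3, 6, 2, 5, 4} and column 7 has {1, 3, 6, 2, 5, 4}, leaving only 7.
So row 4 reads: 2 4 5 6 1 3 7.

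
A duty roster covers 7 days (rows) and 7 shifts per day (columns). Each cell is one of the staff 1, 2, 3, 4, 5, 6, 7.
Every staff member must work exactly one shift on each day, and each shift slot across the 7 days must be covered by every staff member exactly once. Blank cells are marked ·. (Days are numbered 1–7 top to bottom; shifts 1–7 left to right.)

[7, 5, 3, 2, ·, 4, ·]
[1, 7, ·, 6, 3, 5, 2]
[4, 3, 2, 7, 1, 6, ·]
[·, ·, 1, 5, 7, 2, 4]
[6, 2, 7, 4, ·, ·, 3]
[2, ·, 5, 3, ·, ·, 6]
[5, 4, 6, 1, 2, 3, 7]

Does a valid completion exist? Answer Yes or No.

Yes

No day or shift among the givens repeats a symbol, and propagating forced cells runs into no contradiction.
One valid completion exists (for instance, 7 5 3 2 6 4 1 / 1 7 4 6 3 5 2 / 4 3 2 7 1 6 5 / 3 6 1 5 7 2 4 / 6 2 7 4 5 1 3 / 2 1 5 3 4 7 6 / 5 4 6 1 2 3 7).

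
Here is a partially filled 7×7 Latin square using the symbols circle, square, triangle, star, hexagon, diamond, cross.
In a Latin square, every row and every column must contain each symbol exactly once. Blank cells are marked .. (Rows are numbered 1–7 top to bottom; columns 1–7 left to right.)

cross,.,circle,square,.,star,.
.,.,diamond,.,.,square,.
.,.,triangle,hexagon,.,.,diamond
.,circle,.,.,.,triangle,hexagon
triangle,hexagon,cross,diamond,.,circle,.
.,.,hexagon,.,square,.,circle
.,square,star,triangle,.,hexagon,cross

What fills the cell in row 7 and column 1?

Row 1, column 7: row 1 has {circle, square, star, cross} and column 7 has {circle, hexagon, diamond, cross}, leaving only triangle.
Row 1, column 2: row 1 has {circle, square, triangle, star, cross} and column 2 has {circle, square, hexagon}, leaving only diamond.
Row 1, column 5: row 1 has {circle, square, triangle, star, diamond, cross} and column 5 has {square}, leaving only hexagon.
Row 2, column 7: row 2 has {square, diamond} and column 7 has {circle, triangle, hexagon, diamond, cross}, leaving only star.
Row 3, column 6: row 3 has {triangle, hexagon, diamond} and column 6 has {circle, square, triangle, star, hexagon}, leaving only cross.
Row 3, column 2: row 3 has {triangle, hexagon, diamond, cross} and column 2 has {circle, square, hexagon, diamond}, leaving only star.
Row 3, column 5: row 3 has {triangle, star, hexagon, diamond, cross} and column 5 has {square, hexagon}, leaving only circle.
Row 3, column 1: row 3 has {circle, triangle, star, hexagon, diamond, cross} and column 1 has {triangle, cross}, leaving only square.
Row 4, column 3: row 4 has {circle, triangle, hexagon} and column 3 has {circle, triangle, star, hexagon, diamond, cross}, leaving only square.
Row 5, column 5: row 5 has {circle, triangle, hexagon, diamond, cross} and column 5 has {circle, square, hexagon}, leaving only star.
Row 5, column 7: row 5 has {circle, triangle, star, hexagon, diamond, cross} and column 7 has {circle, triangle, star, hexagon, diamond, cross}, leaving only square.
Row 6, column 6: row 6 has {circle, square, hexagon} and column 6 has {circle, square, triangle, star, hexagon, cross}, leaving only diamond.
Row 6, column 1: row 6 has {circle, square, hexagon, diamond} and column 1 has {square, triangle, cross}, leaving only star.
Row 4, column 1: row 4 has {circle, square, triangle, hexagon} and column 1 has {square, triangle, star, cross}, leaving only diamond.
Row 7 already has {square, triangle, star, hexagon, cross} and column 1 already has {square, triangle, star, diamond, cross}, so row 7, column 1 must be circle.

circle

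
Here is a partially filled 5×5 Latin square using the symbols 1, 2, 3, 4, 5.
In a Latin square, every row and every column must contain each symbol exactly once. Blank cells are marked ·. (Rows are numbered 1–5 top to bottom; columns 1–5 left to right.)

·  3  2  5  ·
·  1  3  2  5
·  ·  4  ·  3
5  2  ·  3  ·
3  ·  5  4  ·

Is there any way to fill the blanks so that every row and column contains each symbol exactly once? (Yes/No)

Row 5, column 2: row 5 together with column 2 already contain {1, 2, 3, 4, 5} — every symbol — so nothing can go there. The grid has no valid completion.

No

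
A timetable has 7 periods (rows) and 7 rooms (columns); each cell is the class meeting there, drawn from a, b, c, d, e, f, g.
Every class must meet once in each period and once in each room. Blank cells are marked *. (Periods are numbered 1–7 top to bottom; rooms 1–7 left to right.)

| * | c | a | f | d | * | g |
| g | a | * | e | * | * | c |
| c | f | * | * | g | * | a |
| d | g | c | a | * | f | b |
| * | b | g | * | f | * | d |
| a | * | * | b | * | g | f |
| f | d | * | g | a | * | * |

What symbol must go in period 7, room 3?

Period 2, room 5: period 2 has {a, c, e, g} and room 5 has {a, d, f, g}, leaving only b.
Period 2, room 6: period 2 has {a, b, c, e, g} and room 6 has {f, g}, leaving only d.
Period 2, room 3: period 2 has {a, b, c, d, e, g} and room 3 has {a, c, g}, leaving only f.
Period 3, room 4: period 3 has {a, c, f, g} and room 4 has {a, b, e, f, g}, leaving only d.
Period 4, room 5: period 4 has {a, b, c, d, f, g} and room 5 has {a, b, d, f, g}, leaving only e.
Period 5, room 1: period 5 has {b, d, f, g} and room 1 has {a, c, d, f, g}, leaving only e.
Period 1, room 1: period 1 has {a, c, d, f, g} and room 1 has {a, c, d, e, f, g}, leaving only b.
Period 1, room 6: period 1 has {a, b, c, d, f, g} and room 6 has {d, f, g}, leaving only e.
Period 3, room 6: period 3 has {a, c, d, f, g} and room 6 has {d, e, f, g}, leaving only b.
Period 3, room 3: period 3 has {a, b, c, d, f, g} and room 3 has {a, c, f, g}, leaving only e.
Period 7 already has {a, d, f, g} and room 3 already has {a, c, e, f, g}, so period 7, room 3 must be b.

b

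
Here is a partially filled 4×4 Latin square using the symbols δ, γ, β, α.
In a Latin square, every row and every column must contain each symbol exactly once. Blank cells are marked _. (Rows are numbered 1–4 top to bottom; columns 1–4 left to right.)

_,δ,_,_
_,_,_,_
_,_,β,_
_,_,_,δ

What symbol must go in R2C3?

Row 2, column 3 is narrowed to {δ, γ, α}.
If it were γ, then row 4, column 3 would be left with no valid symbol.
If it were α, then row 4, column 3 would be left with no valid symbol.
So row 2, column 3 must be δ.

δ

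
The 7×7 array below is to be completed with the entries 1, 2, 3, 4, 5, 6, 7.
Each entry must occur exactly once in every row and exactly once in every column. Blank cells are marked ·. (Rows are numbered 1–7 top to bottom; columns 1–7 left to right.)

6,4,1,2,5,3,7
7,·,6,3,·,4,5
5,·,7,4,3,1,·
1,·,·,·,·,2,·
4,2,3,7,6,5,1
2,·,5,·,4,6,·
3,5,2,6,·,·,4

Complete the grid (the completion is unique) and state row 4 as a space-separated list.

Row 4, column 3: row 4 has {1, 2} and column 3 has {1, 2, 3, 5, 6, 7}, leaving only 4.
Row 4, column 4: row 4 has {1, 2, 4} and column 4 has {2, 3, 4, 6, 7}, leaving only 5.
Row 4, column 5: row 4 has {1, 2, 4, 5} and column 5 has {3, 4, 5, 6}, leaving only 7.
Row 2, column 2: row 2 has {3, 4, 5, 6, 7} and column 2 has {2, 4, 5}, leaving only 1.
Row 2, column 5: row 2 has {1, 3, 4, 5, 6, 7} and column 5 has {3, 4, 5, 6, 7}, leaving only 2.
Row 3, column 2: row 3 has {1, 3, 4, 5, 7} and column 2 has {1, 2, 4, 5}, leaving only 6.
Row 4, column 2: row 4 has {1, 2, 4, 5, 7} and column 2 has {1, 2, 4, 5, 6}, leaving only 3.
Row 4, column 7: row 4 has {1, 2, 3, 4, 5, 7} and column 7 has {1, 4, 5, 7}, leaving only 6.
So row 4 reads: 1 3 4 5 7 2 6.

1 3 4 5 7 2 6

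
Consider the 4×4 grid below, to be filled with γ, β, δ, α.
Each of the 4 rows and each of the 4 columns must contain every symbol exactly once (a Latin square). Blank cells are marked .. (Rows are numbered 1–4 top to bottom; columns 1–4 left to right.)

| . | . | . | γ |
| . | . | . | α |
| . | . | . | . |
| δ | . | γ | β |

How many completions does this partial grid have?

4

Row 1, column 1: eliminating its row and column leaves {β, α}.
Row 1, column 2: eliminating its row and column leaves {β, δ, α}.
Row 1, column 3: eliminating its row and column leaves {β, δ, α}.
Row 2, column 1: eliminating its row and column leaves {γ, β}.
Row 2, column 2: eliminating its row and column leaves {γ, β, δ}.
Row 2, column 3: eliminating its row and column leaves {β, δ}.
Row 3, column 1: eliminating its row and column leaves {γ, β, α}.
Row 3, column 2: eliminating its row and column leaves {γ, β, δ, α}.
Row 3, column 3: eliminating its row and column leaves {β, δ, α}.
Row 3, column 4: eliminating its row and column leaves {δ}.
Row 4, column 2: eliminating its row and column leaves {α}.
Enumerating the assignments across these blanks that avoid any row or column repeat gives 4 completions.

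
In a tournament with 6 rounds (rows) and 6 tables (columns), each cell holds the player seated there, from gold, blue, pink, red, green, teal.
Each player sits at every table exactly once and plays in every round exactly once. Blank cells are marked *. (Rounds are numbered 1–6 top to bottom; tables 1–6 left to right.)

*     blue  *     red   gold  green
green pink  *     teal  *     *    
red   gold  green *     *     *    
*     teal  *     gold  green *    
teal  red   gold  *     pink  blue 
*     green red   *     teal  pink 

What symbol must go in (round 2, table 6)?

gold

Round 1, table 1: round 1 has {gold, blue, red, green} and table 1 has {red, green, teal}, leaving only pink.
Round 1, table 3: round 1 has {gold, blue, pink, red, green} and table 3 has {gold, red, green}, leaving only teal.
Round 2, table 3: round 2 has {pink, green, teal} and table 3 has {gold, red, green, teal}, leaving only blue.
Round 2, table 5: round 2 has {blue, pink, green, teal} and table 5 has {gold, pink, green, teal}, leaving only red.
Round 2 already has {blue, pink, red, green, teal} and table 6 already has {blue, pink, green}, so round 2, table 6 must be gold.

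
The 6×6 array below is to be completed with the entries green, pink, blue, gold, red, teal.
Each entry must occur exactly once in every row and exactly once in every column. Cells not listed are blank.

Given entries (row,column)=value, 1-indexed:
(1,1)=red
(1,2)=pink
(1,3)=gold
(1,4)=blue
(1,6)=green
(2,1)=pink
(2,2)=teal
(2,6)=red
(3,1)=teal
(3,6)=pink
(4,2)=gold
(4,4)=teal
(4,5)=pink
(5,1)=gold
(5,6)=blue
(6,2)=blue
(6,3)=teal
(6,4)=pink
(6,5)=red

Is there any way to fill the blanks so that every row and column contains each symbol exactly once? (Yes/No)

No

Row 4, column 6: row 4 together with column 6 already contain {green, pink, blue, gold, red, teal} — every symbol — so nothing can go there. The grid has no valid completion.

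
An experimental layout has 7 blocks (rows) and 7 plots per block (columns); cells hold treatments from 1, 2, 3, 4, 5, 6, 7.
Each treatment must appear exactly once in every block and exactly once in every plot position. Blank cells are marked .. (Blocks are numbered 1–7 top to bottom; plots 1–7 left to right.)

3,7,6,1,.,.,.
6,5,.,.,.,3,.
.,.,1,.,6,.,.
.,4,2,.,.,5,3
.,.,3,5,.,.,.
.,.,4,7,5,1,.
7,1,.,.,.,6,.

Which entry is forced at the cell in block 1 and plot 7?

Block 2, plot 3: block 2 has {3, 5, 6} and plot 3 has {1, 2, 3, 4, 6}, leaving only 7.
Block 4, plot 1: block 4 has {2, 3, 4, 5} and plot 1 has {3, 6, 7}, leaving only 1.
Block 4, plot 4: block 4 has {1, 2, 3, 4, 5} and plot 4 has {1, 5, 7}, leaving only 6.
Block 4, plot 5: block 4 has {1, 2, 3, 4, 5, 6} and plot 5 has {5, 6}, leaving only 7.
Block 6, plot 1: block 6 has {1, 4, 5, 7} and plot 1 has {1, 3, 6, 7}, leaving only 2.
Block 5, plot 1: block 5 has {3, 5} and plot 1 has {1, 2, 3, 6, 7}, leaving only 4.
Block 3, plot 1: block 3 has {1, 6} and plot 1 has {1, 2, 3, 4, 6, 7}, leaving only 5.
Block 6, plot 7: block 6 has {1, 2, 4, 5, 7} and plot 7 has {3}, leaving only 6.
Block 6, plot 2: block 6 has {1, 2, 4, 5, 6, 7} and plot 2 has {1, 4, 5, 7}, leaving only 3.
Block 3, plot 2: block 3 has {1, 5, 6} and plot 2 has {1, 3, 4, 5, 7}, leaving only 2.
Block 5, plot 2: block 5 has {3, 4, 5} and plot 2 has {1, 2, 3, 4, 5, 7}, leaving only 6.
Block 7, plot 3: block 7 has {1, 6, 7} and plot 3 has {1, 2, 3, 4, 6, 7}, leaving only 5.
Block 1, plot 7 is narrowed to {2, 4, 5}.
If it were 2, then block 1, plot 6 would be left with no valid symbol.
If it were 4, then block 1, plot 6 would be left with no valid symbol.
So block 1, plot 7 must be 5.

5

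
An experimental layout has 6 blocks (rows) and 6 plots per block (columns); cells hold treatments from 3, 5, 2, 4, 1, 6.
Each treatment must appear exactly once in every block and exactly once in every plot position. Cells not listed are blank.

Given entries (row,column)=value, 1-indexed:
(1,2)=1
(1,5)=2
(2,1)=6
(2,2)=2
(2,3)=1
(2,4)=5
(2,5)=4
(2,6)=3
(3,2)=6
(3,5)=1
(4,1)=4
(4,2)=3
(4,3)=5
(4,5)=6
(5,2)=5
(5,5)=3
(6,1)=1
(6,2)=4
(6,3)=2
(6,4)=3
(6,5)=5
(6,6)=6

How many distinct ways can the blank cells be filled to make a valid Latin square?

4

Block 1, plot 1: eliminating its block and plot leaves {3, 5}.
Block 1, plot 3: eliminating its block and plot leaves {3, 4, 6}.
Block 1, plot 4: eliminating its block and plot leaves {4, 6}.
Block 1, plot 6: eliminating its block and plot leaves {5, 4}.
Block 3, plot 1: eliminating its block and plot leaves {3, 5, 2}.
Block 3, plot 3: eliminating its block and plot leaves {3, 4}.
Block 3, plot 4: eliminating its block and plot leaves {2, 4}.
Block 3, plot 6: eliminating its block and plot leaves {5, 2, 4}.
Block 4, plot 4: eliminating its block and plot leaves {2, 1}.
Block 4, plot 6: eliminating its block and plot leaves {2, 1}.
Block 5, plot 1: eliminating its block and plot leaves {2}.
Block 5, plot 3: eliminating its block and plot leaves {4, 6}.
Block 5, plot 4: eliminating its block and plot leaves {2, 4, 1, 6}.
Block 5, plot 6: eliminating its block and plot leaves {2, 4, 1}.
Enumerating the assignments across these blanks that avoid any block or plot repeat gives 4 completions.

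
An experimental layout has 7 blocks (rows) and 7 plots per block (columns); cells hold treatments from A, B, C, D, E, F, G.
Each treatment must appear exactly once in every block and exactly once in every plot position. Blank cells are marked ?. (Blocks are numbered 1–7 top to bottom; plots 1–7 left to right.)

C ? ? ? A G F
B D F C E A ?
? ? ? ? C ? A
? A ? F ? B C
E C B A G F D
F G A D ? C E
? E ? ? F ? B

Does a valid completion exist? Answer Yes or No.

Yes

No block or plot among the givens repeats a symbol, and propagating forced cells runs into no contradiction.
One valid completion exists (for instance, C B D E A G F / B D F C E A G / D F G B C E A / G A E F D B C / E C B A G F D / F G A D B C E / A E C G F D B).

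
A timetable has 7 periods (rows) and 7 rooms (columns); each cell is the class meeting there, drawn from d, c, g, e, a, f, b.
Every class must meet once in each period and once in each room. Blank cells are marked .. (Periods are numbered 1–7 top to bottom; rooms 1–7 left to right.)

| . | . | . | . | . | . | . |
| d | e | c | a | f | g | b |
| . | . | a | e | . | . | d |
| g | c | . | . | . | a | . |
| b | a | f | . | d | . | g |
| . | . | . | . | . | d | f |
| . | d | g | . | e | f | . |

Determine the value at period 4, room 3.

Period 4, room 5: period 4 has {c, g, a} and room 5 has {d, e, f}, leaving only b.
Period 4, room 7: period 4 has {c, g, a, b} and room 7 has {d, g, f, b}, leaving only e.
Period 4 already has {c, g, e, a, b} and room 3 already has {c, g, a, f}, so period 4, room 3 must be d.

d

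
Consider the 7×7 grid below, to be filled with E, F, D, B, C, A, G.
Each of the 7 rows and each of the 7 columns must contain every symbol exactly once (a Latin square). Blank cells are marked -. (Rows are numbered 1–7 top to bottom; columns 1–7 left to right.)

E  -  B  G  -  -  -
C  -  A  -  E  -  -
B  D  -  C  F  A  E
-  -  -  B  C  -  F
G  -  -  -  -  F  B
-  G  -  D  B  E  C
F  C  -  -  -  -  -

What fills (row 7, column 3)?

D

Row 2, column 4: row 2 has {E, C, A} and column 4 has {D, B, C, G}, leaving only F.
Row 2, column 2: row 2 has {E, F, C, A} and column 2 has {D, C, G}, leaving only B.
Row 3, column 3: row 3 has {E, F, D, B, C, A} and column 3 has {B, A}, leaving only G.
Row 6, column 1: row 6 has {E, D, B, C, G} and column 1 has {E, F, B, C, G}, leaving only A.
Row 4, column 1: row 4 has {F, B, C} and column 1 has {E, F, B, C, A, G}, leaving only D.
Row 4, column 3: row 4 has {F, D, B, C} and column 3 has {B, A, G}, leaving only E.
Row 7 already has {F, C} and column 3 already has {E, B, A, G}, so row 7, column 3 must be D.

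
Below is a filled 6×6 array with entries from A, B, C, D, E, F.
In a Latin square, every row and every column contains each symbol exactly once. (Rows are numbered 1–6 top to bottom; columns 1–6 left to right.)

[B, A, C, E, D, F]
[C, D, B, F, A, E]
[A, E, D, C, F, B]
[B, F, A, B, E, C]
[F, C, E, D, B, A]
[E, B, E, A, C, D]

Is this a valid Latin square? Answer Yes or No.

No

Row 4 contains B twice (at columns 1 and 4); row 6 is also not a permutation.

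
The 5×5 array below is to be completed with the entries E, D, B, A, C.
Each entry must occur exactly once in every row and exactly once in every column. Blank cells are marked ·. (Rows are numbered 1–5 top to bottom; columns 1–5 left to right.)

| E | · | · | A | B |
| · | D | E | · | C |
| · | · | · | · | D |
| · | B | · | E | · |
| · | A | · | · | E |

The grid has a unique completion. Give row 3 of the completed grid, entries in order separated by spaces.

B E A C D

Row 1, column 2: row 1 has {E, B, A} and column 2 has {D, B, A}, leaving only C.
Row 3, column 2: row 3 has {D} and column 2 has {D, B, A, C}, leaving only E.
Row 1, column 3: row 1 has {E, B, A, C} and column 3 has {E}, leaving only D.
Row 2, column 4: row 2 has {E, D, C} and column 4 has {E, A}, leaving only B.
Row 3, column 4: row 3 has {E, D} and column 4 has {E, B, A}, leaving only C.
Row 2, column 1: row 2 has {E, D, B, C} and column 1 has {E}, leaving only A.
Row 3, column 1: row 3 has {E, D, C} and column 1 has {E, A}, leaving only B.
Row 3, column 3: row 3 has {E, D, B, C} and column 3 has {E, D}, leaving only A.
So row 3 reads: B E A C D.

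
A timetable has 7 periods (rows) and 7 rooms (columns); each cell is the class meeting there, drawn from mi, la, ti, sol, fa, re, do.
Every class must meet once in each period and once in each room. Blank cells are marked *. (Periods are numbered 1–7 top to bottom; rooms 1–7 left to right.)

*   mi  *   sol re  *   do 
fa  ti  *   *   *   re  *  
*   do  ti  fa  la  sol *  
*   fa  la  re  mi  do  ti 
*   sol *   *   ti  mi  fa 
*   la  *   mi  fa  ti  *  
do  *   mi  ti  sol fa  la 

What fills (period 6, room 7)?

Period 1, room 3: period 1 has {mi, sol, re, do} and room 3 has {mi, la, ti}, leaving only fa.
Period 1, room 6: period 1 has {mi, sol, fa, re, do} and room 6 has {mi, ti, sol, fa, re, do}, leaving only la.
Period 1, room 1: period 1 has {mi, la, sol, fa, re, do} and room 1 has {fa, do}, leaving only ti.
Period 2, room 5: period 2 has {ti, fa, re} and room 5 has {mi, la, ti, sol, fa, re}, leaving only do.
Period 2, room 3: period 2 has {ti, fa, re, do} and room 3 has {mi, la, ti, fa}, leaving only sol.
Period 2, room 4: period 2 has {ti, sol, fa, re, do} and room 4 has {mi, ti, sol, fa, re}, leaving only la.
Period 2, room 7: period 2 has {la, ti, sol, fa, re, do} and room 7 has {la, ti, fa, do}, leaving only mi.
Period 3, room 7: period 3 has {la, ti, sol, fa, do} and room 7 has {mi, la, ti, fa, do}, leaving only re.
Period 6 already has {mi, la, ti, fa} and room 7 already has {mi, la, ti, fa, re, do}, so period 6, room 7 must be sol.

sol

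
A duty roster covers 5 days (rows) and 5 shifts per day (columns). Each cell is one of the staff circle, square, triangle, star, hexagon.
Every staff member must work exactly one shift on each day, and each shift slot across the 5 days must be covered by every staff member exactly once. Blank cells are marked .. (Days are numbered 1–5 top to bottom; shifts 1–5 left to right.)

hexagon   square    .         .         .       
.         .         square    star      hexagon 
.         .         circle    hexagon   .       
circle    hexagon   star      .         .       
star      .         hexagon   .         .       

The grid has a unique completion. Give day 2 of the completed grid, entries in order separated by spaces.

triangle circle square star hexagon

Day 2, shift 1: day 2 has {square, star, hexagon} and shift 1 has {circle, star, hexagon}, leaving only triangle.
Day 2, shift 2: day 2 has {square, triangle, star, hexagon} and shift 2 has {square, hexagon}, leaving only circle.
So day 2 reads: triangle circle square star hexagon.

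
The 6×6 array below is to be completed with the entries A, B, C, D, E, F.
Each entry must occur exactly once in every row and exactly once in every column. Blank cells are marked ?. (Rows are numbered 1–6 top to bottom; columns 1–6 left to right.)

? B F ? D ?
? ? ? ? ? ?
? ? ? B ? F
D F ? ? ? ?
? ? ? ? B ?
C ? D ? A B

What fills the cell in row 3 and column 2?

Row 6, column 2: row 6 has {A, B, C, D} and column 2 has {B, F}, leaving only E.
Row 6, column 4: row 6 has {A, B, C, D, E} and column 4 has {B}, leaving only F.
Row 3, column 2 is narrowed to {A, C, D}.
If it were A, then row 3, column 5 would be left with no valid symbol.
If it were C, then row 3, column 3 would be left with no valid symbol.
So row 3, column 2 must be D.

D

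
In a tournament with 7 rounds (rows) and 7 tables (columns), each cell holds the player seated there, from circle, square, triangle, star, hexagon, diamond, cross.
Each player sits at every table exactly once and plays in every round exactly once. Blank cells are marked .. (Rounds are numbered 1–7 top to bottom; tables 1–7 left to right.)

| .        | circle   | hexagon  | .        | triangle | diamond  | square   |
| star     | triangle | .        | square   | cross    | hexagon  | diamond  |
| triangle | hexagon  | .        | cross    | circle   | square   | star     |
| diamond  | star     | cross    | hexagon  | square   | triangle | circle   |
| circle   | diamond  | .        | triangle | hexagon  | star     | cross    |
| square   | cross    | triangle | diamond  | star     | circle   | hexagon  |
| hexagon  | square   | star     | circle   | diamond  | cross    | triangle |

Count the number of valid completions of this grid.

1

Round 1, table 1: eliminating its round and table leaves {cross}.
Round 1, table 4: eliminating its round and table leaves {star}.
Round 2, table 3: eliminating its round and table leaves {circle}.
Round 3, table 3: eliminating its round and table leaves {diamond}.
Round 5, table 3: eliminating its round and table leaves {square}.
Only one assignment across all blanks avoids any round or table repeat, giving 1 completion.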